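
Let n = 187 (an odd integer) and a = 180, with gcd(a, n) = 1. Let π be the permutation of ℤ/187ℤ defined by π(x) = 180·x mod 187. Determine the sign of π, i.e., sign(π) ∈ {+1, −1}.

-1

Orbit of 15 under x↦180x: [15, 82, 174, 91, 111, 158, 16]… (length divides ord_187(180)).
6 cycles of lengths [80, 80, 16, 5, 5, 1].
With 6 cycles on 187 points, sign = (−1)^{187−6} = -1.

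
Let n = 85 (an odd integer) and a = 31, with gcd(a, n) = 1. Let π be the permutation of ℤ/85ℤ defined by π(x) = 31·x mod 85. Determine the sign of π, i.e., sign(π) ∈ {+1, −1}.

Trace 61: π^k(61) = [61, 21, 56, 36, 11, 1, 31] for k=0..6.
Decompose π into cycles: lengths [16, 16, 16, 16, 16, 1, 1, 1, 1, 1] (10 cycles, including the fixed point 0).
sign(π) = (−1)^{n − #cycles} = (−1)^{85−10} = (−1)^75 = -1.
Via Zolotarev, sign(π_{31}) = (31|85) = -1.

-1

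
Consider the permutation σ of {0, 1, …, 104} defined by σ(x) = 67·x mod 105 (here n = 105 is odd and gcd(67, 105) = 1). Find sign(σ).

Orbit of 1 under x↦67x: [1, 67, 79, 43, 46, 37, 64]… (length divides ord_105(67)).
The orbit structure of x ↦ 67x mod 105: 18 orbits of sizes [12, 12, 12, 12, 12, 12, 4, 4, 4, 3, 3, 3, 3, 3, 3, 1, 1, 1].
n − c = 105 − 18 = 87; sign = (−1)^87 = -1.

-1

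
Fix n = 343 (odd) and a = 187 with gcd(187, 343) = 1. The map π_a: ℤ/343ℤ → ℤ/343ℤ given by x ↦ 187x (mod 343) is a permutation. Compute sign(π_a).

Start at x=313: 313 → 221 → 167 → 16 → 248 → 71 → 243 → … (one orbit).
Cycle lengths of π_187 on ℤ/343ℤ: [294, 42, 6, 1]; 4 cycles in total.
343 − 4 = 339 transpositions; sign(π) = (−1)^339 = -1.

-1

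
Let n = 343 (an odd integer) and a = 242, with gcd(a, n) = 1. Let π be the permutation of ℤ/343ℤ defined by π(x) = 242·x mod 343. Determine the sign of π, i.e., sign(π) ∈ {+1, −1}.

Orbit of 9 under x↦242x: [9, 120, 228, 296, 288, 67, 93]… (length divides ord_343(242)).
The orbit structure of x ↦ 242x mod 343: 7 orbits of sizes [147, 147, 21, 21, 3, 3, 1].
Σ(ℓ_i−1) = 343−7 = 336; sign = (−1)^336 = +1.
Via Zolotarev, sign(π_{242}) = (242|343) = +1.

+1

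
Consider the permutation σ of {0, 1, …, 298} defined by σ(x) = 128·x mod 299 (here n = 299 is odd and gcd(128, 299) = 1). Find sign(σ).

-1

Trace 36: π^k(36) = [36, 123, 196, 271, 4, 213, 55] for k=0..6.
Decompose π into cycles: lengths [132, 132, 12, 11, 11, 1] (6 cycles, including the fixed point 0).
299 − 6 = 293 transpositions; sign(π) = (−1)^293 = -1.
Zolotarev: (128|299) = -1, matching the cycle-count sign.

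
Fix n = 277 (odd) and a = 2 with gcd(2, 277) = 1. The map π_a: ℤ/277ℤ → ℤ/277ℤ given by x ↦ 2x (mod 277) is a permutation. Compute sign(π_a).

Trace 138: π^k(138) = [138, 276, 275, 273, 269, 261, 245] for k=0..6.
Cycle type of π: 92×3 + 1; total 4 cycles.
277 − 4 = 273 transpositions; sign(π) = (−1)^273 = -1.
(2|277)_J = -1 (Zolotarev's lemma cross-check).

-1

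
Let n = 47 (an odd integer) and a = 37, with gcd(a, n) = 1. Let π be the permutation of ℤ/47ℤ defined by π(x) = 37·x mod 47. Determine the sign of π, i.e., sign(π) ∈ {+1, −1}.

Orbit of 42 under x↦37x: [42, 3, 17, 18, 8, 14, 1]… (length divides ord_47(37)).
Cycle type of π: 23×2 + 1; total 3 cycles.
Σ(ℓ_i−1) = 47−3 = 44; sign = (−1)^44 = +1.

+1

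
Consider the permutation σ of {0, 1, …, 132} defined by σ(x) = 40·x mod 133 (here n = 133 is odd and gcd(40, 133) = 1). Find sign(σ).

Orbit of 123 under x↦40x: [123, 132, 93, 129, 106, 117, 25]… (length divides ord_133(40)).
Decompose π into cycles: lengths [18, 18, 18, 18, 18, 18, 18, 6, 1] (9 cycles, including the fixed point 0).
Σ(ℓ_i−1) = 133−9 = 124; sign = (−1)^124 = +1.
(40|133)_J = +1 (Zolotarev's lemma cross-check).

+1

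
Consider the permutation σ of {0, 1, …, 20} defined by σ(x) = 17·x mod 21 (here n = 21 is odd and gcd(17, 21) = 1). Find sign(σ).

Orbit of 1 under x↦17x: [1, 17, 16, 20, 4, 5]… (length divides ord_21(17)).
Cycle type of π: 6×3 + 2 + 1; total 5 cycles.
n − c = 21 − 5 = 16; sign = (−1)^16 = +1.
Check: (17/21) = +1 by Zolotarev.

+1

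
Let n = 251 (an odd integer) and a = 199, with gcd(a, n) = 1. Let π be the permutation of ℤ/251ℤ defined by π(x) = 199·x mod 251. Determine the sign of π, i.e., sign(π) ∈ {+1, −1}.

Orbit of 136 under x↦199x: [136, 207, 29, 249, 104, 114, 96]… (length divides ord_251(199)).
Cycle type of π: 250 + 1; total 2 cycles.
2 cycles on 251: each ℓ→(−1)^(ℓ−1), product (−1)^249 = -1.
(199|251)_J = -1 (Zolotarev's lemma cross-check).

-1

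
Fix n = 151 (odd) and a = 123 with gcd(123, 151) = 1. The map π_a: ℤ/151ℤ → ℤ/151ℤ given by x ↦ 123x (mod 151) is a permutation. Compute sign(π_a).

+1

Orbit of 148 under x↦123x: [148, 84, 64, 20, 44, 127, 68]… (length divides ord_151(123)).
The orbit structure of x ↦ 123x mod 151: 7 orbits of sizes [25, 25, 25, 25, 25, 25, 1].
n − c = 151 − 7 = 144; sign = (−1)^144 = +1.
Via Zolotarev, sign(π_{123}) = (123|151) = +1.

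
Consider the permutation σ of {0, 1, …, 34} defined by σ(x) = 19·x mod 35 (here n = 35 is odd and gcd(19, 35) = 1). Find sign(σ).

Orbit of 19 under x↦19x: [19, 11, 34, 16, 24, 1]… (length divides ord_35(19)).
π_19 has 8 disjoint cycles with lengths [6, 6, 6, 6, 6, 2, 2, 1] on {0,…,34}.
8 cycles on 35: each ℓ→(−1)^(ℓ−1), product (−1)^27 = -1.
Via Zolotarev, sign(π_{19}) = (19|35) = -1.

-1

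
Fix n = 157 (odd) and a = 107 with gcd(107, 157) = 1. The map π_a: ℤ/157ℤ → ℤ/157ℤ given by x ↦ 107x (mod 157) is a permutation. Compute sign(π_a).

-1

Orbit of 22 under x↦107x: [22, 156, 50, 12, 28, 13, 135]… (length divides ord_157(107)).
Cycle type of π: 12×13 + 1; total 14 cycles.
Σ(ℓ_i−1) = 157−14 = 143; sign = (−1)^143 = -1.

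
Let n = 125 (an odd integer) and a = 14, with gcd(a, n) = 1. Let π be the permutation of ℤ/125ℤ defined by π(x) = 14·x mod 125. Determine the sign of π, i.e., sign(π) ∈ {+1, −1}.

+1

Orbit of 19 under x↦14x: [19, 16, 99, 11, 29, 31, 59]… (length divides ord_125(14)).
π_14 has 7 disjoint cycles with lengths [50, 50, 10, 10, 2, 2, 1] on {0,…,124}.
With 7 cycles on 125 points, sign = (−1)^{125−7} = +1.
Check: (14/125) = +1 by Zolotarev.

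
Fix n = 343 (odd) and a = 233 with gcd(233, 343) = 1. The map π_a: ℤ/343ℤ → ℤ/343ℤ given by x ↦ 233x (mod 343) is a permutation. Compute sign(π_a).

+1

Orbit of 137 under x↦233x: [137, 22, 324, 32, 253, 296, 25]… (length divides ord_343(233)).
Decompose π into cycles: lengths [147, 147, 21, 21, 3, 3, 1] (7 cycles, including the fixed point 0).
Σ(ℓ_i−1) = 343−7 = 336; sign = (−1)^336 = +1.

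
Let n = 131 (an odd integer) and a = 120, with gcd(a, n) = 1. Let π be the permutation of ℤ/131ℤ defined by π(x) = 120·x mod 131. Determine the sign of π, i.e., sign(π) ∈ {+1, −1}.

-1

Trace 40: π^k(40) = [40, 84, 124, 77, 70, 16, 86] for k=0..6.
The orbit structure of x ↦ 120x mod 131: 2 orbits of sizes [130, 1].
With 2 cycles on 131 points, sign = (−1)^{131−2} = -1.
(120|131)_J = -1 (Zolotarev's lemma cross-check).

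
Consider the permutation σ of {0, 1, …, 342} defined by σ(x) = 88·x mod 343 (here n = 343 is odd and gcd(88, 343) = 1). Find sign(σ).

+1

Orbit of 116 under x↦88x: [116, 261, 330, 228, 170, 211, 46]… (length divides ord_343(88)).
Cycle type of π: 147×2 + 21×2 + 3×2 + 1; total 7 cycles.
n − c = 343 − 7 = 336; sign = (−1)^336 = +1.
The Jacobi symbol (88|343) = +1 (Zolotarev) agrees.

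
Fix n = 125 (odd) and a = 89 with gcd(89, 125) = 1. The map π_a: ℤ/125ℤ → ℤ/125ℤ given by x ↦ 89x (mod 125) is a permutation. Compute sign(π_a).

+1

Orbit of 119 under x↦89x: [119, 91, 99, 61, 54, 56, 109]… (length divides ord_125(89)).
7 cycles of lengths [50, 50, 10, 10, 2, 2, 1].
n − c = 125 − 7 = 118; sign = (−1)^118 = +1.
Zolotarev: (89|125) = +1, matching the cycle-count sign.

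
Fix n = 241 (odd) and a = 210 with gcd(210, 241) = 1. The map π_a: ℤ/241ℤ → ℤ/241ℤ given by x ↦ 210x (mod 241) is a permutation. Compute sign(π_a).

Trace 112: π^k(112) = [112, 143, 146, 53, 44, 82, 109] for k=0..6.
Cycle type of π: 240 + 1; total 2 cycles.
sign(π) = (−1)^{n − #cycles} = (−1)^{241−2} = (−1)^239 = -1.
Via Zolotarev, sign(π_{210}) = (210|241) = -1.

-1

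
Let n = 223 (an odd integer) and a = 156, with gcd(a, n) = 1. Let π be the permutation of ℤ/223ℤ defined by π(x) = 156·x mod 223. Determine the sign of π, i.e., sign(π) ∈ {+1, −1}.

Start at x=105: 105 → 101 → 146 → 30 → 220 → 201 → 136 → … (one orbit).
Decompose π into cycles: lengths [111, 111, 1] (3 cycles, including the fixed point 0).
n − c = 223 − 3 = 220; sign = (−1)^220 = +1.

+1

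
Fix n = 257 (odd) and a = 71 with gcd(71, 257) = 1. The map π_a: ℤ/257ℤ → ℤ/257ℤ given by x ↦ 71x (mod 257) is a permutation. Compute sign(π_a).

-1

Trace 166: π^k(166) = [166, 221, 14, 223, 156, 25, 233] for k=0..6.
2 cycles of lengths [256, 1].
n − c = 257 − 2 = 255; sign = (−1)^255 = -1.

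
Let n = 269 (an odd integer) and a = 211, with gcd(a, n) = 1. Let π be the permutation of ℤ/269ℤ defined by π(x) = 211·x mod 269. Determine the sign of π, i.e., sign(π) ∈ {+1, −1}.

Start at x=211: 211 → 136 → 182 → 204 → 4 → 37 → 6 → … (one orbit).
The orbit structure of x ↦ 211x mod 269: 3 orbits of sizes [134, 134, 1].
sign(π) = (−1)^{n − #cycles} = (−1)^{269−3} = (−1)^266 = +1.
Via Zolotarev, sign(π_{211}) = (211|269) = +1.

+1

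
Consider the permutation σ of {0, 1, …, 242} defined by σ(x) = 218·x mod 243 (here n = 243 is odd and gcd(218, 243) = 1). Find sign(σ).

Start at x=2: 2 → 193 → 35 → 97 → 5 → 118 → 209 → … (one orbit).
Cycle type of π: 162 + 54 + 18 + 6 + 2 + 1; total 6 cycles.
243 − 6 = 237 transpositions; sign(π) = (−1)^237 = -1.

-1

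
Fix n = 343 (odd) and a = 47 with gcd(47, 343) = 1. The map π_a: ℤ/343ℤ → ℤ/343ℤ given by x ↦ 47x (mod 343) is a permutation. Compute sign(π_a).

-1

Trace 174: π^k(174) = [174, 289, 206, 78, 236, 116, 307] for k=0..6.
π_47 has 4 disjoint cycles with lengths [294, 42, 6, 1] on {0,…,342}.
Σ(ℓ_i−1) = 343−4 = 339; sign = (−1)^339 = -1.
Zolotarev: (47|343) = -1, matching the cycle-count sign.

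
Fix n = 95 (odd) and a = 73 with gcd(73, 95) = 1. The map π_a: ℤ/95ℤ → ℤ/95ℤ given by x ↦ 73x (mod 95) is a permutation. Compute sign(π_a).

-1

Orbit of 43 under x↦73x: [43, 4, 7, 36, 63, 39, 92]… (length divides ord_95(73)).
Cycle lengths of π_73 on ℤ/95ℤ: [36, 36, 9, 9, 4, 1]; 6 cycles in total.
Σ(ℓ_i−1) = 95−6 = 89; sign = (−1)^89 = -1.
(73|95)_J = -1 (Zolotarev's lemma cross-check).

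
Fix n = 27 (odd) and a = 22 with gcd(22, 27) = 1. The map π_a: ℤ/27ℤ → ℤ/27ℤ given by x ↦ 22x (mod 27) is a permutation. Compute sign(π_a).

+1

Start at x=22: 22 → 25 → 10 → 4 → 7 → 19 → 13 → … (one orbit).
The orbit structure of x ↦ 22x mod 27: 7 orbits of sizes [9, 9, 3, 3, 1, 1, 1].
Σ(ℓ_i−1) = 27−7 = 20; sign = (−1)^20 = +1.
(22|27)_J = +1 (Zolotarev's lemma cross-check).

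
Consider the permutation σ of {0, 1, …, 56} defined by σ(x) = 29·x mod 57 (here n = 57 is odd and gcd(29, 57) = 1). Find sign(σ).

Trace 32: π^k(32) = [32, 16, 8, 4, 2, 1, 29] for k=0..6.
Cycle lengths of π_29 on ℤ/57ℤ: [18, 18, 18, 2, 1]; 5 cycles in total.
sign(π) = (−1)^{n − #cycles} = (−1)^{57−5} = (−1)^52 = +1.
The Jacobi symbol (29|57) = +1 (Zolotarev) agrees.

+1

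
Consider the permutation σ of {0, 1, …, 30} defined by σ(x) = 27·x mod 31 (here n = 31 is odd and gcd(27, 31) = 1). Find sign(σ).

Start at x=29: 29 → 8 → 30 → 4 → 15 → 2 → 23 → … (one orbit).
The orbit structure of x ↦ 27x mod 31: 4 orbits of sizes [10, 10, 10, 1].
4 cycles on 31: each ℓ→(−1)^(ℓ−1), product (−1)^27 = -1.
Check: (27/31) = -1 by Zolotarev.

-1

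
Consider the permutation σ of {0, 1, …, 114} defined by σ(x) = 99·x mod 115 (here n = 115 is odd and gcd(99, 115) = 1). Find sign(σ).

Orbit of 89 under x↦99x: [89, 71, 14, 6, 19, 41, 34]… (length divides ord_115(99)).
Cycle lengths of π_99 on ℤ/115ℤ: [22, 22, 22, 22, 22, 2, 2, 1]; 8 cycles in total.
Σ(ℓ_i−1) = 115−8 = 107; sign = (−1)^107 = -1.
Via Zolotarev, sign(π_{99}) = (99|115) = -1.

-1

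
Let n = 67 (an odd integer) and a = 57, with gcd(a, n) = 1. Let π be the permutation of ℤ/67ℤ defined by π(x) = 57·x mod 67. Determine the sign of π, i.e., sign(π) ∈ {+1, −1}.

-1

Orbit of 46 under x↦57x: [46, 9, 44, 29, 45, 19, 11]… (length divides ord_67(57)).
The orbit structure of x ↦ 57x mod 67: 2 orbits of sizes [66, 1].
sign(π) = (−1)^{n − #cycles} = (−1)^{67−2} = (−1)^65 = -1.
(57|67)_J = -1 (Zolotarev's lemma cross-check).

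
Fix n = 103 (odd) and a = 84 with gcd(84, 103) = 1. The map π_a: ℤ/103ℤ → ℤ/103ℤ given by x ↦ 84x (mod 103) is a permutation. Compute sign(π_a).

-1

Trace 92: π^k(92) = [92, 3, 46, 53, 23, 78, 63] for k=0..6.
Cycle lengths of π_84 on ℤ/103ℤ: [102, 1]; 2 cycles in total.
sign(π) = (−1)^{n − #cycles} = (−1)^{103−2} = (−1)^101 = -1.
The Jacobi symbol (84|103) = -1 (Zolotarev) agrees.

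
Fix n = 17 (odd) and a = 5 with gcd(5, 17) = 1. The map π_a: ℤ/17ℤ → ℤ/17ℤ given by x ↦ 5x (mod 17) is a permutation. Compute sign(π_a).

Orbit of 16 under x↦5x: [16, 12, 9, 11, 4, 3, 15]… (length divides ord_17(5)).
Cycle type of π: 16 + 1; total 2 cycles.
n − c = 17 − 2 = 15; sign = (−1)^15 = -1.
Via Zolotarev, sign(π_{5}) = (5|17) = -1.

-1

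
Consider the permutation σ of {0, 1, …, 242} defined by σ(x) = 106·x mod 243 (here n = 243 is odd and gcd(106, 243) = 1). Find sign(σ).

Orbit of 142 under x↦106x: [142, 229, 217, 160, 193, 46, 16]… (length divides ord_243(106)).
π_106 has 11 disjoint cycles with lengths [81, 81, 27, 27, 9, 9, 3, 3, 1, 1, 1] on {0,…,242}.
Σ(ℓ_i−1) = 243−11 = 232; sign = (−1)^232 = +1.
The Jacobi symbol (106|243) = +1 (Zolotarev) agrees.

+1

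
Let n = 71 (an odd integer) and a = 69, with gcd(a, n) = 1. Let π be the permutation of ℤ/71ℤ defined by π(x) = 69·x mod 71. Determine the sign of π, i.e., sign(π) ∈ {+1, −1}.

Orbit of 65 under x↦69x: [65, 12, 47, 48, 46, 50, 42]… (length divides ord_71(69)).
Decompose π into cycles: lengths [70, 1] (2 cycles, including the fixed point 0).
71 − 2 = 69 transpositions; sign(π) = (−1)^69 = -1.
Zolotarev: (69|71) = -1, matching the cycle-count sign.

-1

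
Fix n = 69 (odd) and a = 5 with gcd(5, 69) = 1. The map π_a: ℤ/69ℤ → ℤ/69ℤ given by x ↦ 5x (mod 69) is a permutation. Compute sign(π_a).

Orbit of 56 under x↦5x: [56, 4, 20, 31, 17, 16, 11]… (length divides ord_69(5)).
π_5 has 5 disjoint cycles with lengths [22, 22, 22, 2, 1] on {0,…,68}.
n − c = 69 − 5 = 64; sign = (−1)^64 = +1.
The Jacobi symbol (5|69) = +1 (Zolotarev) agrees.

+1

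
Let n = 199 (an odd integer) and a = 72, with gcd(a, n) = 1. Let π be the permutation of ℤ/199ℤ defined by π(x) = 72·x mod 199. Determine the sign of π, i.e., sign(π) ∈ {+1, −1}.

Orbit of 103 under x↦72x: [103, 53, 35, 132, 151, 126, 117]… (length divides ord_199(72)).
Decompose π into cycles: lengths [99, 99, 1] (3 cycles, including the fixed point 0).
sign(π) = (−1)^{n − #cycles} = (−1)^{199−3} = (−1)^196 = +1.
Via Zolotarev, sign(π_{72}) = (72|199) = +1.

+1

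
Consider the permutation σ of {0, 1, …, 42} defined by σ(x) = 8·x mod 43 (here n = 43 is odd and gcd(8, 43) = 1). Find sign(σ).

Trace 27: π^k(27) = [27, 1, 8, 21, 39, 11, 2] for k=0..6.
Decompose π into cycles: lengths [14, 14, 14, 1] (4 cycles, including the fixed point 0).
With 4 cycles on 43 points, sign = (−1)^{43−4} = -1.

-1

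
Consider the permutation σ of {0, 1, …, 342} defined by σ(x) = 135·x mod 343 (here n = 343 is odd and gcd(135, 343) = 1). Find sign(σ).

Orbit of 4 under x↦135x: [4, 197, 184, 144, 232, 107, 39]… (length divides ord_343(135)).
The orbit structure of x ↦ 135x mod 343: 7 orbits of sizes [147, 147, 21, 21, 3, 3, 1].
n − c = 343 − 7 = 336; sign = (−1)^336 = +1.

+1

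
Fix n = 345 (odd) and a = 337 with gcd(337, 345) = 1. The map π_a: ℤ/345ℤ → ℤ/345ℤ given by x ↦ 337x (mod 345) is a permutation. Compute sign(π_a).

Orbit of 178 under x↦337x: [178, 301, 7, 289, 103, 211, 37]… (length divides ord_345(337)).
Decompose π into cycles: lengths [44, 44, 44, 44, 44, 44, 22, 22, 22, 4, 4, 4, 1, 1, 1] (15 cycles, including the fixed point 0).
Σ(ℓ_i−1) = 345−15 = 330; sign = (−1)^330 = +1.

+1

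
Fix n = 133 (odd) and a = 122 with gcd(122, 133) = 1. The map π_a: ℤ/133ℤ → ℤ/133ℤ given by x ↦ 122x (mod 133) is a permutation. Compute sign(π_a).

Trace 132: π^k(132) = [132, 11, 12, 1, 122, 121] for k=0..5.
Cycle lengths of π_122 on ℤ/133ℤ: [6, 6, 6, 6, 6, 6, 6, 6, 6, 6, 6, 6, 6, 6, 6, 6, 6, 6, 6, 6, 6, 6, 1]; 23 cycles in total.
sign(π) = (−1)^{n − #cycles} = (−1)^{133−23} = (−1)^110 = +1.

+1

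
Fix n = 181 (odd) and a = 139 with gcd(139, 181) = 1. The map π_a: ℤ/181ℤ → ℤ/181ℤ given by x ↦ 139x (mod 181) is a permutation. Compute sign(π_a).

Trace 180: π^k(180) = [180, 42, 46, 59, 56, 1, 139] for k=0..6.
Decompose π into cycles: lengths [10, 10, 10, 10, 10, 10, 10, 10, 10, 10, 10, 10, 10, 10, 10, 10, 10, 10, 1] (19 cycles, including the fixed point 0).
With 19 cycles on 181 points, sign = (−1)^{181−19} = +1.
Zolotarev: (139|181) = +1, matching the cycle-count sign.

+1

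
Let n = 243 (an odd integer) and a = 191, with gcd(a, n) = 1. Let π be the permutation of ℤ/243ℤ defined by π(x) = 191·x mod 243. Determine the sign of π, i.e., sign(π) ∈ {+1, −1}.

-1

Start at x=47: 47 → 229 → 242 → 52 → 212 → 154 → 11 → … (one orbit).
Decompose π into cycles: lengths [162, 54, 18, 6, 2, 1] (6 cycles, including the fixed point 0).
6 cycles on 243: each ℓ→(−1)^(ℓ−1), product (−1)^237 = -1.
Zolotarev: (191|243) = -1, matching the cycle-count sign.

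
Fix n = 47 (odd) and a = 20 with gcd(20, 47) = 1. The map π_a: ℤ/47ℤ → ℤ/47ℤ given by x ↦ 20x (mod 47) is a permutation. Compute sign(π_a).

Start at x=14: 14 → 45 → 7 → 46 → 27 → 23 → 37 → … (one orbit).
Decompose π into cycles: lengths [46, 1] (2 cycles, including the fixed point 0).
2 cycles on 47: each ℓ→(−1)^(ℓ−1), product (−1)^45 = -1.
The Jacobi symbol (20|47) = -1 (Zolotarev) agrees.

-1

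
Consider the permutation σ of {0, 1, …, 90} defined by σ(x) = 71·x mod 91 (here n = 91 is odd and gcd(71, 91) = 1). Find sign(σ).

-1

Trace 43: π^k(43) = [43, 50, 1, 71, 36, 8, 22] for k=0..6.
The orbit structure of x ↦ 71x mod 91: 14 orbits of sizes [12, 12, 12, 12, 12, 12, 12, 1, 1, 1, 1, 1, 1, 1].
Σ(ℓ_i−1) = 91−14 = 77; sign = (−1)^77 = -1.
The Jacobi symbol (71|91) = -1 (Zolotarev) agrees.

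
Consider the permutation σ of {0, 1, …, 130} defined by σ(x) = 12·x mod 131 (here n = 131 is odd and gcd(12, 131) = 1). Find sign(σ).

+1

Orbit of 123 under x↦12x: [123, 35, 27, 62, 89, 20, 109]… (length divides ord_131(12)).
3 cycles of lengths [65, 65, 1].
n − c = 131 − 3 = 128; sign = (−1)^128 = +1.
(12|131)_J = +1 (Zolotarev's lemma cross-check).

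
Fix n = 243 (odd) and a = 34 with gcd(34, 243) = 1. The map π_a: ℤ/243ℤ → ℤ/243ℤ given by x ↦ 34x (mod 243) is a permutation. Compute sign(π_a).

+1

Trace 100: π^k(100) = [100, 241, 175, 118, 124, 85, 217] for k=0..6.
Cycle type of π: 81×2 + 27×2 + 9×2 + 3×2 + 1×3; total 11 cycles.
sign(π) = (−1)^{n − #cycles} = (−1)^{243−11} = (−1)^232 = +1.
The Jacobi symbol (34|243) = +1 (Zolotarev) agrees.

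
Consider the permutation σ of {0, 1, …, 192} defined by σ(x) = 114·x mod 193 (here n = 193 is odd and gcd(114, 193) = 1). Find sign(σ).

Trace 180: π^k(180) = [180, 62, 120, 170, 80, 49, 182] for k=0..6.
Cycle lengths of π_114 on ℤ/193ℤ: [192, 1]; 2 cycles in total.
Σ(ℓ_i−1) = 193−2 = 191; sign = (−1)^191 = -1.
Check: (114/193) = -1 by Zolotarev.

-1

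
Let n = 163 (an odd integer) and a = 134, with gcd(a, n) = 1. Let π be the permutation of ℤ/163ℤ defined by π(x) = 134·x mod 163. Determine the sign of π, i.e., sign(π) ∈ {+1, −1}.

+1

Orbit of 62 under x↦134x: [62, 158, 145, 33, 21, 43, 57]… (length divides ord_163(134)).
π_134 has 3 disjoint cycles with lengths [81, 81, 1] on {0,…,162}.
Σ(ℓ_i−1) = 163−3 = 160; sign = (−1)^160 = +1.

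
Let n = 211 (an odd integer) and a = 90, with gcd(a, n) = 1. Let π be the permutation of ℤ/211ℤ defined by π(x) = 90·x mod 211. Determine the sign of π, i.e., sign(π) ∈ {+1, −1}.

Start at x=63: 63 → 184 → 102 → 107 → 135 → 123 → 98 → … (one orbit).
π_90 has 4 disjoint cycles with lengths [70, 70, 70, 1] on {0,…,210}.
Σ(ℓ_i−1) = 211−4 = 207; sign = (−1)^207 = -1.

-1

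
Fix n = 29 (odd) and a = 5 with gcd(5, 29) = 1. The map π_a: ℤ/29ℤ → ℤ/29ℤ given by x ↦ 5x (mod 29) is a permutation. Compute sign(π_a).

Start at x=23: 23 → 28 → 24 → 4 → 20 → 13 → 7 → … (one orbit).
Decompose π into cycles: lengths [14, 14, 1] (3 cycles, including the fixed point 0).
3 cycles on 29: each ℓ→(−1)^(ℓ−1), product (−1)^26 = +1.

+1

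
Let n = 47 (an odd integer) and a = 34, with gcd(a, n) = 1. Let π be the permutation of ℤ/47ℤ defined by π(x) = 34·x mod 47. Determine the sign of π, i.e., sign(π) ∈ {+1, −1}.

Orbit of 12 under x↦34x: [12, 32, 7, 3, 8, 37, 36]… (length divides ord_47(34)).
Cycle lengths of π_34 on ℤ/47ℤ: [23, 23, 1]; 3 cycles in total.
sign(π) = (−1)^{n − #cycles} = (−1)^{47−3} = (−1)^44 = +1.
Check: (34/47) = +1 by Zolotarev.

+1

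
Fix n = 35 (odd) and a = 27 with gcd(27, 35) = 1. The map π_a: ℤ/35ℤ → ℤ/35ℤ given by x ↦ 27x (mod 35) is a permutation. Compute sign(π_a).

+1

Trace 27: π^k(27) = [27, 29, 13, 1] for k=0..3.
The orbit structure of x ↦ 27x mod 35: 11 orbits of sizes [4, 4, 4, 4, 4, 4, 4, 2, 2, 2, 1].
With 11 cycles on 35 points, sign = (−1)^{35−11} = +1.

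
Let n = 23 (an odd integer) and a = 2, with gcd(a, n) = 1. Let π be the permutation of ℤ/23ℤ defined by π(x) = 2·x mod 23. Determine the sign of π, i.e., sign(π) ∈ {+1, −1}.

+1

Start at x=13: 13 → 3 → 6 → 12 → 1 → 2 → 4 → … (one orbit).
3 cycles of lengths [11, 11, 1].
With 3 cycles on 23 points, sign = (−1)^{23−3} = +1.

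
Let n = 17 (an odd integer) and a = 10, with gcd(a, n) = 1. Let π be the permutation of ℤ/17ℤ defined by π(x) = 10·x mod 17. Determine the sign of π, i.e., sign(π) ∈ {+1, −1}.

Start at x=12: 12 → 1 → 10 → 15 → 14 → 4 → 6 → … (one orbit).
π_10 has 2 disjoint cycles with lengths [16, 1] on {0,…,16}.
sign(π) = (−1)^{n − #cycles} = (−1)^{17−2} = (−1)^15 = -1.
(10|17)_J = -1 (Zolotarev's lemma cross-check).

-1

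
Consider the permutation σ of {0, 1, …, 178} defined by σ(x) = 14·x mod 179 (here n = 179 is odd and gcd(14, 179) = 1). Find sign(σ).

Start at x=66: 66 → 29 → 48 → 135 → 100 → 147 → 89 → … (one orbit).
The orbit structure of x ↦ 14x mod 179: 3 orbits of sizes [89, 89, 1].
Σ(ℓ_i−1) = 179−3 = 176; sign = (−1)^176 = +1.

+1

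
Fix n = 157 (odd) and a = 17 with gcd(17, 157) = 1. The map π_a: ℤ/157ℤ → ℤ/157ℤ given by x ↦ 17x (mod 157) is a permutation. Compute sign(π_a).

Trace 17: π^k(17) = [17, 132, 46, 154, 106, 75, 19] for k=0..6.
Cycle type of π: 39×4 + 1; total 5 cycles.
n − c = 157 − 5 = 152; sign = (−1)^152 = +1.
Check: (17/157) = +1 by Zolotarev.

+1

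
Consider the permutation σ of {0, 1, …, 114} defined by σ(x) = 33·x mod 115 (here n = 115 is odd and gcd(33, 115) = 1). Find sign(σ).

Trace 64: π^k(64) = [64, 42, 6, 83, 94, 112, 16] for k=0..6.
Cycle lengths of π_33 on ℤ/115ℤ: [44, 44, 22, 4, 1]; 5 cycles in total.
sign(π) = (−1)^{n − #cycles} = (−1)^{115−5} = (−1)^110 = +1.
Via Zolotarev, sign(π_{33}) = (33|115) = +1.

+1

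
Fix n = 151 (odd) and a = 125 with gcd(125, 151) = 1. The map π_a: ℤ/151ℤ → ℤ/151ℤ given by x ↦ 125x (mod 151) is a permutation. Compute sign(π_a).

Trace 123: π^k(123) = [123, 124, 98, 19, 110, 9, 68] for k=0..6.
π_125 has 7 disjoint cycles with lengths [25, 25, 25, 25, 25, 25, 1] on {0,…,150}.
151 − 7 = 144 transpositions; sign(π) = (−1)^144 = +1.
The Jacobi symbol (125|151) = +1 (Zolotarev) agrees.

+1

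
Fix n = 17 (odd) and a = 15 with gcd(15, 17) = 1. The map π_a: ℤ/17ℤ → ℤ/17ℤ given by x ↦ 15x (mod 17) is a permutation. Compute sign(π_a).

Start at x=16: 16 → 2 → 13 → 8 → 1 → 15 → 4 → … (one orbit).
3 cycles of lengths [8, 8, 1].
sign(π) = (−1)^{n − #cycles} = (−1)^{17−3} = (−1)^14 = +1.

+1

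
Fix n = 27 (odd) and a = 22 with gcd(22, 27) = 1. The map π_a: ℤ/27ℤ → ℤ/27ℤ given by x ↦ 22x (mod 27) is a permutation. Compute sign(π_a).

Orbit of 13 under x↦22x: [13, 16, 1, 22, 25, 10, 4]… (length divides ord_27(22)).
Decompose π into cycles: lengths [9, 9, 3, 3, 1, 1, 1] (7 cycles, including the fixed point 0).
sign(π) = (−1)^{n − #cycles} = (−1)^{27−7} = (−1)^20 = +1.
Via Zolotarev, sign(π_{22}) = (22|27) = +1.

+1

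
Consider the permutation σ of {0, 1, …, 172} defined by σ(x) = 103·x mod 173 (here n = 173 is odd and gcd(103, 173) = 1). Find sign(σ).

Orbit of 93 under x↦103x: [93, 64, 18, 124, 143, 24, 50]… (length divides ord_173(103)).
Cycle type of π: 172 + 1; total 2 cycles.
sign(π) = (−1)^{n − #cycles} = (−1)^{173−2} = (−1)^171 = -1.
(103|173)_J = -1 (Zolotarev's lemma cross-check).

-1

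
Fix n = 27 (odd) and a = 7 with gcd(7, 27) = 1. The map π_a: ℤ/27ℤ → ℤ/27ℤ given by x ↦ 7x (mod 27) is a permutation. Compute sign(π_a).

Start at x=1: 1 → 7 → 22 → 19 → 25 → 13 → 10 → … (one orbit).
7 cycles of lengths [9, 9, 3, 3, 1, 1, 1].
With 7 cycles on 27 points, sign = (−1)^{27−7} = +1.

+1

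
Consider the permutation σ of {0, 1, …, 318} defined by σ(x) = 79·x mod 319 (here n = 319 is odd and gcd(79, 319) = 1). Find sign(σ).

+1

Start at x=32: 32 → 295 → 18 → 146 → 50 → 122 → 68 → … (one orbit).
π_79 has 5 disjoint cycles with lengths [140, 140, 28, 10, 1] on {0,…,318}.
319 − 5 = 314 transpositions; sign(π) = (−1)^314 = +1.
The Jacobi symbol (79|319) = +1 (Zolotarev) agrees.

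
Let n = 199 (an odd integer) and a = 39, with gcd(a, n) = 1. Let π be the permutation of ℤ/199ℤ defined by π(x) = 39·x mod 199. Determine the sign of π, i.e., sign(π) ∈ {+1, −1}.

-1

Start at x=192: 192 → 125 → 99 → 80 → 135 → 91 → 166 → … (one orbit).
Cycle lengths of π_39 on ℤ/199ℤ: [198, 1]; 2 cycles in total.
With 2 cycles on 199 points, sign = (−1)^{199−2} = -1.
The Jacobi symbol (39|199) = -1 (Zolotarev) agrees.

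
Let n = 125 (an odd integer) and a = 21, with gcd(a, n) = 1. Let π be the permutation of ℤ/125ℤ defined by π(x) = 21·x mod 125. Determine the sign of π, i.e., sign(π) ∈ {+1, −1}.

Trace 76: π^k(76) = [76, 96, 16, 86, 56, 51, 71] for k=0..6.
Cycle type of π: 25×4 + 5×4 + 1×5; total 13 cycles.
sign(π) = (−1)^{n − #cycles} = (−1)^{125−13} = (−1)^112 = +1.

+1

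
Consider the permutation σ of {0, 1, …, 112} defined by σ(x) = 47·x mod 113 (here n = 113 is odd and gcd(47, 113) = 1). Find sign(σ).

-1

Trace 29: π^k(29) = [29, 7, 103, 95, 58, 14, 93] for k=0..6.
The orbit structure of x ↦ 47x mod 113: 2 orbits of sizes [112, 1].
n − c = 113 − 2 = 111; sign = (−1)^111 = -1.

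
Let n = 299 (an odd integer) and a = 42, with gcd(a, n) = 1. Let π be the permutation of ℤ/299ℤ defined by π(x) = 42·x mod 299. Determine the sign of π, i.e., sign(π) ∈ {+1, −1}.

Orbit of 146 under x↦42x: [146, 152, 105, 224, 139, 157, 16]… (length divides ord_299(42)).
Cycle lengths of π_42 on ℤ/299ℤ: [66, 66, 66, 66, 22, 3, 3, 3, 3, 1]; 10 cycles in total.
n − c = 299 − 10 = 289; sign = (−1)^289 = -1.
Via Zolotarev, sign(π_{42}) = (42|299) = -1.

-1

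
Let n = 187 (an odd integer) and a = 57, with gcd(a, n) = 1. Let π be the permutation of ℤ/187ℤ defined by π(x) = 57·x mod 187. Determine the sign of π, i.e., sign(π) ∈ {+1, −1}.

Trace 167: π^k(167) = [167, 169, 96, 49, 175, 64, 95] for k=0..6.
Cycle lengths of π_57 on ℤ/187ℤ: [80, 80, 16, 10, 1]; 5 cycles in total.
5 cycles on 187: each ℓ→(−1)^(ℓ−1), product (−1)^182 = +1.
(57|187)_J = +1 (Zolotarev's lemma cross-check).

+1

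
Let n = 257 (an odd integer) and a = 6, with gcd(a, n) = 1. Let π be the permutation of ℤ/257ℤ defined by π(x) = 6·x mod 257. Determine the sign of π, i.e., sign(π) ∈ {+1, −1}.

Orbit of 186 under x↦6x: [186, 88, 14, 84, 247, 197, 154]… (length divides ord_257(6)).
Cycle lengths of π_6 on ℤ/257ℤ: [256, 1]; 2 cycles in total.
Σ(ℓ_i−1) = 257−2 = 255; sign = (−1)^255 = -1.

-1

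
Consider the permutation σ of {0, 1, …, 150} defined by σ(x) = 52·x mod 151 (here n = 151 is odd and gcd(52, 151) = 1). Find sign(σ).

Orbit of 51 under x↦52x: [51, 85, 41, 18, 30, 50, 33]… (length divides ord_151(52)).
2 cycles of lengths [150, 1].
151 − 2 = 149 transpositions; sign(π) = (−1)^149 = -1.

-1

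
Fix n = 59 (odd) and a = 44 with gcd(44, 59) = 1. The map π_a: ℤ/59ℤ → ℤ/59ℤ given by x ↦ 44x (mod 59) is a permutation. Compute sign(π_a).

-1

Orbit of 6 under x↦44x: [6, 28, 52, 46, 18, 25, 38]… (length divides ord_59(44)).
Decompose π into cycles: lengths [58, 1] (2 cycles, including the fixed point 0).
2 cycles on 59: each ℓ→(−1)^(ℓ−1), product (−1)^57 = -1.
Via Zolotarev, sign(π_{44}) = (44|59) = -1.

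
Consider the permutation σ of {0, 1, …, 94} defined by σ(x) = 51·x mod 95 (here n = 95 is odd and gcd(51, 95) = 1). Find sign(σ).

Trace 81: π^k(81) = [81, 46, 66, 41, 1, 51, 36] for k=0..6.
Cycle lengths of π_51 on ℤ/95ℤ: [18, 18, 18, 18, 18, 1, 1, 1, 1, 1]; 10 cycles in total.
10 cycles on 95: each ℓ→(−1)^(ℓ−1), product (−1)^85 = -1.
Check: (51/95) = -1 by Zolotarev.

-1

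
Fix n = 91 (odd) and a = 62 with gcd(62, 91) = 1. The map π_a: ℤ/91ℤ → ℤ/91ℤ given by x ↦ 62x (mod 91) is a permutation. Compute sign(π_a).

Start at x=90: 90 → 29 → 69 → 1 → 62 → 22 → 90 (one orbit).
π_62 has 18 disjoint cycles with lengths [6, 6, 6, 6, 6, 6, 6, 6, 6, 6, 6, 6, 6, 6, 2, 2, 2, 1] on {0,…,90}.
91 − 18 = 73 transpositions; sign(π) = (−1)^73 = -1.

-1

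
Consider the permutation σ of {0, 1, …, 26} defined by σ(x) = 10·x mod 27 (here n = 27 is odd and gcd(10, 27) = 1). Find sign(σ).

+1

Trace 1: π^k(1) = [1, 10, 19] for k=0..2.
Cycle lengths of π_10 on ℤ/27ℤ: [3, 3, 3, 3, 3, 3, 1, 1, 1, 1, 1, 1, 1, 1, 1]; 15 cycles in total.
With 15 cycles on 27 points, sign = (−1)^{27−15} = +1.
Zolotarev: (10|27) = +1, matching the cycle-count sign.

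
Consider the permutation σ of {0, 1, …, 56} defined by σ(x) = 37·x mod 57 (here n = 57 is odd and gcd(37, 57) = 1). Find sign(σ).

Trace 37: π^k(37) = [37, 1] for k=0..1.
Cycle type of π: 2×27 + 1×3; total 30 cycles.
sign(π) = (−1)^{n − #cycles} = (−1)^{57−30} = (−1)^27 = -1.
Check: (37/57) = -1 by Zolotarev.

-1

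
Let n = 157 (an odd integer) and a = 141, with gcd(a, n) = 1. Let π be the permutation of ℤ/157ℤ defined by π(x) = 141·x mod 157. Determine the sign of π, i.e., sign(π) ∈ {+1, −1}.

Orbit of 93 under x↦141x: [93, 82, 101, 111, 108, 156, 16]… (length divides ord_157(141)).
Decompose π into cycles: lengths [26, 26, 26, 26, 26, 26, 1] (7 cycles, including the fixed point 0).
Σ(ℓ_i−1) = 157−7 = 150; sign = (−1)^150 = +1.

+1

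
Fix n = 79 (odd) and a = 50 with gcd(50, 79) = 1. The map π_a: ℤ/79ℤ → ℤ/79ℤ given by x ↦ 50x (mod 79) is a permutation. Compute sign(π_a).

Start at x=65: 65 → 11 → 76 → 8 → 5 → 13 → 18 → … (one orbit).
The orbit structure of x ↦ 50x mod 79: 3 orbits of sizes [39, 39, 1].
3 cycles on 79: each ℓ→(−1)^(ℓ−1), product (−1)^76 = +1.

+1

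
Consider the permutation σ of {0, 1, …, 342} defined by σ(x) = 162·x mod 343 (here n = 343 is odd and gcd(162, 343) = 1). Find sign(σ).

Trace 253: π^k(253) = [253, 169, 281, 246, 64, 78, 288] for k=0..6.
π_162 has 19 disjoint cycles with lengths [49, 49, 49, 49, 49, 49, 7, 7, 7, 7, 7, 7, 1, 1, 1, 1, 1, 1, 1] on {0,…,342}.
With 19 cycles on 343 points, sign = (−1)^{343−19} = +1.
Check: (162/343) = +1 by Zolotarev.

+1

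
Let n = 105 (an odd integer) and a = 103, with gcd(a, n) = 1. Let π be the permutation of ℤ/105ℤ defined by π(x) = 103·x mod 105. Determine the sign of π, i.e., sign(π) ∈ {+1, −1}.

+1

Orbit of 52 under x↦103x: [52, 1, 103, 4, 97, 16, 73]… (length divides ord_105(103)).
15 cycles of lengths [12, 12, 12, 12, 12, 12, 6, 6, 6, 4, 4, 4, 1, 1, 1].
Σ(ℓ_i−1) = 105−15 = 90; sign = (−1)^90 = +1.
Check: (103/105) = +1 by Zolotarev.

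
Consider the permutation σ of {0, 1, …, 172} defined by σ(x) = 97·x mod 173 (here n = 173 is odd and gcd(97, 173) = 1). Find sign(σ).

-1

Orbit of 143 under x↦97x: [143, 31, 66, 1, 97, 67, 98]… (length divides ord_173(97)).
Cycle type of π: 172 + 1; total 2 cycles.
Σ(ℓ_i−1) = 173−2 = 171; sign = (−1)^171 = -1.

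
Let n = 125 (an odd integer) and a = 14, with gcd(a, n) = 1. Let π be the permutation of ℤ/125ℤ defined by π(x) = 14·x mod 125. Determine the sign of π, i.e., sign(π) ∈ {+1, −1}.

Start at x=49: 49 → 61 → 104 → 81 → 9 → 1 → 14 → … (one orbit).
π_14 has 7 disjoint cycles with lengths [50, 50, 10, 10, 2, 2, 1] on {0,…,124}.
With 7 cycles on 125 points, sign = (−1)^{125−7} = +1.

+1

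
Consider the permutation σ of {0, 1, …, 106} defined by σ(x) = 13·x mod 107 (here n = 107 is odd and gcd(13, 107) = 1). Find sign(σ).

+1

Start at x=30: 30 → 69 → 41 → 105 → 81 → 90 → 100 → … (one orbit).
π_13 has 3 disjoint cycles with lengths [53, 53, 1] on {0,…,106}.
3 cycles on 107: each ℓ→(−1)^(ℓ−1), product (−1)^104 = +1.
The Jacobi symbol (13|107) = +1 (Zolotarev) agrees.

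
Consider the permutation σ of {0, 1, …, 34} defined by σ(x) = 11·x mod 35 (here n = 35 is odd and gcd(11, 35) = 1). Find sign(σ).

Orbit of 16 under x↦11x: [16, 1, 11]… (length divides ord_35(11)).
Cycle type of π: 3×10 + 1×5; total 15 cycles.
15 cycles on 35: each ℓ→(−1)^(ℓ−1), product (−1)^20 = +1.

+1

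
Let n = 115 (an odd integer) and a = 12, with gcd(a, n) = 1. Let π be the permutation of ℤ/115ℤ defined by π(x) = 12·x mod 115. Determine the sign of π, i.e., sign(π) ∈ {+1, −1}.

-1

Start at x=96: 96 → 2 → 24 → 58 → 6 → 72 → 59 → … (one orbit).
π_12 has 6 disjoint cycles with lengths [44, 44, 11, 11, 4, 1] on {0,…,114}.
With 6 cycles on 115 points, sign = (−1)^{115−6} = -1.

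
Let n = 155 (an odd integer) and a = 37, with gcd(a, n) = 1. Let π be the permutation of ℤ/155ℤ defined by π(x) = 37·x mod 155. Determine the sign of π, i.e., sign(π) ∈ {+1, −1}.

Trace 36: π^k(36) = [36, 92, 149, 88, 1, 37, 129] for k=0..6.
The orbit structure of x ↦ 37x mod 155: 17 orbits of sizes [12, 12, 12, 12, 12, 12, 12, 12, 12, 12, 6, 6, 6, 6, 6, 4, 1].
sign(π) = (−1)^{n − #cycles} = (−1)^{155−17} = (−1)^138 = +1.
Zolotarev: (37|155) = +1, matching the cycle-count sign.

+1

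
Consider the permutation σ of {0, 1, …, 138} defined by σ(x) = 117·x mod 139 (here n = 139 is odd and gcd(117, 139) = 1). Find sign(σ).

Trace 120: π^k(120) = [120, 1, 117, 67, 55, 41, 71] for k=0..6.
Cycle lengths of π_117 on ℤ/139ℤ: [69, 69, 1]; 3 cycles in total.
With 3 cycles on 139 points, sign = (−1)^{139−3} = +1.

+1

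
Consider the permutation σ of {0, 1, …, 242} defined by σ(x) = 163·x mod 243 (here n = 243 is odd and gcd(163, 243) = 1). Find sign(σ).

Trace 1: π^k(1) = [1, 163, 82] for k=0..2.
π_163 has 135 disjoint cycles with lengths [3, 3, 3, 3, 3, 3, 3, 3, 3, 3, 3, 3, 3, 3, 3, 3, 3, 3, 3, 3, 3, 3, 3, 3, 3, 3, 3, 3, 3, 3, 3, 3, 3, 3, 3, 3, 3, 3, 3, 3, 3, 3, 3, 3, 3, 3, 3, 3, 3, 3, 3, 3, 3, 3, 1, 1, 1, 1, 1, 1, 1, 1, 1, 1, 1, 1, 1, 1, 1, 1, 1, 1, 1, 1, 1, 1, 1, 1, 1, 1, 1, 1, 1, 1, 1, 1, 1, 1, 1, 1, 1, 1, 1, 1, 1, 1, 1, 1, 1, 1, 1, 1, 1, 1, 1, 1, 1, 1, 1, 1, 1, 1, 1, 1, 1, 1, 1, 1, 1, 1, 1, 1, 1, 1, 1, 1, 1, 1, 1, 1, 1, 1, 1, 1, 1] on {0,…,242}.
With 135 cycles on 243 points, sign = (−1)^{243−135} = +1.
(163|243)_J = +1 (Zolotarev's lemma cross-check).

+1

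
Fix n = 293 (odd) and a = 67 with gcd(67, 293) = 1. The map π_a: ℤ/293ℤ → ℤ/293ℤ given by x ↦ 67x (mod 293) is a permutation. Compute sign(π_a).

+1

Orbit of 156 under x↦67x: [156, 197, 14, 59, 144, 272, 58]… (length divides ord_293(67)).
The orbit structure of x ↦ 67x mod 293: 3 orbits of sizes [146, 146, 1].
With 3 cycles on 293 points, sign = (−1)^{293−3} = +1.
The Jacobi symbol (67|293) = +1 (Zolotarev) agrees.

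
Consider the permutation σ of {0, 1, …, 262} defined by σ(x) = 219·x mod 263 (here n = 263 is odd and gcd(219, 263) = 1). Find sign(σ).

Start at x=241: 241 → 179 → 14 → 173 → 15 → 129 → 110 → … (one orbit).
The orbit structure of x ↦ 219x mod 263: 2 orbits of sizes [262, 1].
Σ(ℓ_i−1) = 263−2 = 261; sign = (−1)^261 = -1.
Via Zolotarev, sign(π_{219}) = (219|263) = -1.

-1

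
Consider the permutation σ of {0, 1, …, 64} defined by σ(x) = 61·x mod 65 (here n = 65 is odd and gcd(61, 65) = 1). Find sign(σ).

+1

Orbit of 1 under x↦61x: [1, 61, 16]… (length divides ord_65(61)).
The orbit structure of x ↦ 61x mod 65: 25 orbits of sizes [3, 3, 3, 3, 3, 3, 3, 3, 3, 3, 3, 3, 3, 3, 3, 3, 3, 3, 3, 3, 1, 1, 1, 1, 1].
With 25 cycles on 65 points, sign = (−1)^{65−25} = +1.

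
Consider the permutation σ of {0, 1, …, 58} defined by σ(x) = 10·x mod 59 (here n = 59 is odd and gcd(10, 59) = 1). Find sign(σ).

-1

Start at x=30: 30 → 5 → 50 → 28 → 44 → 27 → 34 → … (one orbit).
π_10 has 2 disjoint cycles with lengths [58, 1] on {0,…,58}.
59 − 2 = 57 transpositions; sign(π) = (−1)^57 = -1.
The Jacobi symbol (10|59) = -1 (Zolotarev) agrees.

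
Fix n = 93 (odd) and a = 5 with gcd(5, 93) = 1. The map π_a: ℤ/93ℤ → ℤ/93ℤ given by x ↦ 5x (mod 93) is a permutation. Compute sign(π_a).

-1

Orbit of 56 under x↦5x: [56, 1, 5, 25, 32, 67]… (length divides ord_93(5)).
Decompose π into cycles: lengths [6, 6, 6, 6, 6, 6, 6, 6, 6, 6, 3, 3, 3, 3, 3, 3, 3, 3, 3, 3, 2, 1] (22 cycles, including the fixed point 0).
n − c = 93 − 22 = 71; sign = (−1)^71 = -1.
(5|93)_J = -1 (Zolotarev's lemma cross-check).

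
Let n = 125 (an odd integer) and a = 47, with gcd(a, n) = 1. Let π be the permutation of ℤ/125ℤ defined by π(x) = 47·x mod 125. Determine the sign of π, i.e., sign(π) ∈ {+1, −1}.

Start at x=34: 34 → 98 → 106 → 107 → 29 → 113 → 61 → … (one orbit).
Cycle type of π: 100 + 20 + 4 + 1; total 4 cycles.
With 4 cycles on 125 points, sign = (−1)^{125−4} = -1.
Via Zolotarev, sign(π_{47}) = (47|125) = -1.

-1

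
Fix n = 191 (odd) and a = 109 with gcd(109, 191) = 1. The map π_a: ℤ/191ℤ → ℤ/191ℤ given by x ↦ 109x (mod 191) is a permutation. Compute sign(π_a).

+1

Start at x=49: 49 → 184 → 1 → 109 → 39 → 49 (one orbit).
π_109 has 39 disjoint cycles with lengths [5, 5, 5, 5, 5, 5, 5, 5, 5, 5, 5, 5, 5, 5, 5, 5, 5, 5, 5, 5, 5, 5, 5, 5, 5, 5, 5, 5, 5, 5, 5, 5, 5, 5, 5, 5, 5, 5, 1] on {0,…,190}.
sign(π) = (−1)^{n − #cycles} = (−1)^{191−39} = (−1)^152 = +1.
Check: (109/191) = +1 by Zolotarev.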